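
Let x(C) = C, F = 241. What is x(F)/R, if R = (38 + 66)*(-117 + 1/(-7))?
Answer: -1687/85280 ≈ -0.019782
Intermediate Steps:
R = -85280/7 (R = 104*(-117 - ⅐) = 104*(-820/7) = -85280/7 ≈ -12183.)
x(F)/R = 241/(-85280/7) = 241*(-7/85280) = -1687/85280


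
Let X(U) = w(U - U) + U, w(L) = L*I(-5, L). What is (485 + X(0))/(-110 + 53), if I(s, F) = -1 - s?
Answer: -485/57 ≈ -8.5088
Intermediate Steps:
w(L) = 4*L (w(L) = L*(-1 - 1*(-5)) = L*(-1 + 5) = L*4 = 4*L)
X(U) = U (X(U) = 4*(U - U) + U = 4*0 + U = 0 + U = U)
(485 + X(0))/(-110 + 53) = (485 + 0)/(-110 + 53) = 485/(-57) = 485*(-1/57) = -485/57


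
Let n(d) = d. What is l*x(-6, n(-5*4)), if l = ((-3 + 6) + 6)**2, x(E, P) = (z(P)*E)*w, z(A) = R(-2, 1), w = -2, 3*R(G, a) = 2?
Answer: 648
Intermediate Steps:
R(G, a) = 2/3 (R(G, a) = (1/3)*2 = 2/3)
z(A) = 2/3
x(E, P) = -4*E/3 (x(E, P) = (2*E/3)*(-2) = -4*E/3)
l = 81 (l = (3 + 6)**2 = 9**2 = 81)
l*x(-6, n(-5*4)) = 81*(-4/3*(-6)) = 81*8 = 648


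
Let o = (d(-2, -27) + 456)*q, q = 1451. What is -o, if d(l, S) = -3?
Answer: -657303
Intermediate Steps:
o = 657303 (o = (-3 + 456)*1451 = 453*1451 = 657303)
-o = -1*657303 = -657303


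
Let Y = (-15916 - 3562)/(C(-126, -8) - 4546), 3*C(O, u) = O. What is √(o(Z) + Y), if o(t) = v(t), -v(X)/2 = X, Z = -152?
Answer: √1622121810/2294 ≈ 17.557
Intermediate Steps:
v(X) = -2*X
o(t) = -2*t
C(O, u) = O/3
Y = 9739/2294 (Y = (-15916 - 3562)/((⅓)*(-126) - 4546) = -19478/(-42 - 4546) = -19478/(-4588) = -19478*(-1/4588) = 9739/2294 ≈ 4.2454)
√(o(Z) + Y) = √(-2*(-152) + 9739/2294) = √(304 + 9739/2294) = √(707115/2294) = √1622121810/2294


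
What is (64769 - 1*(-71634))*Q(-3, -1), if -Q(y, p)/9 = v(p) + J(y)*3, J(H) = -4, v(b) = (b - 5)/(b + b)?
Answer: 11048643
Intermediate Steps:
v(b) = (-5 + b)/(2*b) (v(b) = (-5 + b)/((2*b)) = (-5 + b)*(1/(2*b)) = (-5 + b)/(2*b))
Q(y, p) = 108 - 9*(-5 + p)/(2*p) (Q(y, p) = -9*((-5 + p)/(2*p) - 4*3) = -9*((-5 + p)/(2*p) - 12) = -9*(-12 + (-5 + p)/(2*p)) = 108 - 9*(-5 + p)/(2*p))
(64769 - 1*(-71634))*Q(-3, -1) = (64769 - 1*(-71634))*((9/2)*(5 + 23*(-1))/(-1)) = (64769 + 71634)*((9/2)*(-1)*(5 - 23)) = 136403*((9/2)*(-1)*(-18)) = 136403*81 = 11048643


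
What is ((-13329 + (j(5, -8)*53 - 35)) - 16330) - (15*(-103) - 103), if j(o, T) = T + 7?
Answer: -28099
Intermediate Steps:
j(o, T) = 7 + T
((-13329 + (j(5, -8)*53 - 35)) - 16330) - (15*(-103) - 103) = ((-13329 + ((7 - 8)*53 - 35)) - 16330) - (15*(-103) - 103) = ((-13329 + (-1*53 - 35)) - 16330) - (-1545 - 103) = ((-13329 + (-53 - 35)) - 16330) - 1*(-1648) = ((-13329 - 88) - 16330) + 1648 = (-13417 - 16330) + 1648 = -29747 + 1648 = -28099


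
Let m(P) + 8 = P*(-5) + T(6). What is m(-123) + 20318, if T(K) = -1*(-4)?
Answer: 20929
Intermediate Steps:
T(K) = 4
m(P) = -4 - 5*P (m(P) = -8 + (P*(-5) + 4) = -8 + (-5*P + 4) = -8 + (4 - 5*P) = -4 - 5*P)
m(-123) + 20318 = (-4 - 5*(-123)) + 20318 = (-4 + 615) + 20318 = 611 + 20318 = 20929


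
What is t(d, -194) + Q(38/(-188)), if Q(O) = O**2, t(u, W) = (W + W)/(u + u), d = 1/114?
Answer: -195416615/8836 ≈ -22116.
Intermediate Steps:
d = 1/114 ≈ 0.0087719
t(u, W) = W/u (t(u, W) = (2*W)/((2*u)) = (2*W)*(1/(2*u)) = W/u)
t(d, -194) + Q(38/(-188)) = -194/1/114 + (38/(-188))**2 = -194*114 + (38*(-1/188))**2 = -22116 + (-19/94)**2 = -22116 + 361/8836 = -195416615/8836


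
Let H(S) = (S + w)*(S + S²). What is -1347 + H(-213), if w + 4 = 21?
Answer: -8851923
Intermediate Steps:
w = 17 (w = -4 + 21 = 17)
H(S) = (17 + S)*(S + S²) (H(S) = (S + 17)*(S + S²) = (17 + S)*(S + S²))
-1347 + H(-213) = -1347 - 213*(17 + (-213)² + 18*(-213)) = -1347 - 213*(17 + 45369 - 3834) = -1347 - 213*41552 = -1347 - 8850576 = -8851923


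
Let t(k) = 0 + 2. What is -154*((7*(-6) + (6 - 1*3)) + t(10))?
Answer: 5698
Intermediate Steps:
t(k) = 2
-154*((7*(-6) + (6 - 1*3)) + t(10)) = -154*((7*(-6) + (6 - 1*3)) + 2) = -154*((-42 + (6 - 3)) + 2) = -154*((-42 + 3) + 2) = -154*(-39 + 2) = -154*(-37) = 5698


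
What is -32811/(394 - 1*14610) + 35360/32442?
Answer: 783566111/230597736 ≈ 3.3980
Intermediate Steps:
-32811/(394 - 1*14610) + 35360/32442 = -32811/(394 - 14610) + 35360*(1/32442) = -32811/(-14216) + 17680/16221 = -32811*(-1/14216) + 17680/16221 = 32811/14216 + 17680/16221 = 783566111/230597736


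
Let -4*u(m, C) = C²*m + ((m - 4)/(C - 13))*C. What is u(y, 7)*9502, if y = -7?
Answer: 9411731/12 ≈ 7.8431e+5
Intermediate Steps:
u(m, C) = -m*C²/4 - C*(-4 + m)/(4*(-13 + C)) (u(m, C) = -(C²*m + ((m - 4)/(C - 13))*C)/4 = -(m*C² + ((-4 + m)/(-13 + C))*C)/4 = -(m*C² + C*(-4 + m)/(-13 + C))/4 = -m*C²/4 - C*(-4 + m)/(4*(-13 + C)))
u(y, 7)*9502 = ((¼)*7*(4 - 1*(-7) - 1*(-7)*7² + 13*7*(-7))/(-13 + 7))*9502 = ((¼)*7*(4 + 7 - 1*(-7)*49 - 637)/(-6))*9502 = ((¼)*7*(-⅙)*(4 + 7 + 343 - 637))*9502 = ((¼)*7*(-⅙)*(-283))*9502 = (1981/24)*9502 = 9411731/12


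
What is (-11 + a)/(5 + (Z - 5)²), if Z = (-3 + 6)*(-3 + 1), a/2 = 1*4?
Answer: -1/42 ≈ -0.023810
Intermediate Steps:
a = 8 (a = 2*(1*4) = 2*4 = 8)
Z = -6 (Z = 3*(-2) = -6)
(-11 + a)/(5 + (Z - 5)²) = (-11 + 8)/(5 + (-6 - 5)²) = -3/(5 + (-11)²) = -3/(5 + 121) = -3/126 = (1/126)*(-3) = -1/42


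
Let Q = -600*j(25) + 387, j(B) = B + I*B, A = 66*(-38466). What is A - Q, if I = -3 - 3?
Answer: -2614143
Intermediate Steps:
I = -6
A = -2538756
j(B) = -5*B (j(B) = B - 6*B = -5*B)
Q = 75387 (Q = -(-3000)*25 + 387 = -600*(-125) + 387 = 75000 + 387 = 75387)
A - Q = -2538756 - 1*75387 = -2538756 - 75387 = -2614143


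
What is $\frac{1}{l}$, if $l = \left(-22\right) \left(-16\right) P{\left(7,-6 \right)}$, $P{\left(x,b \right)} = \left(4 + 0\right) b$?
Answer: $- \frac{1}{8448} \approx -0.00011837$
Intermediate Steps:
$P{\left(x,b \right)} = 4 b$
$l = -8448$ ($l = \left(-22\right) \left(-16\right) 4 \left(-6\right) = 352 \left(-24\right) = -8448$)
$\frac{1}{l} = \frac{1}{-8448} = - \frac{1}{8448}$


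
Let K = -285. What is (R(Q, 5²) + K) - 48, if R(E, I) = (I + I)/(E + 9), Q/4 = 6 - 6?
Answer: -2947/9 ≈ -327.44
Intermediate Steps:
Q = 0 (Q = 4*(6 - 6) = 4*0 = 0)
R(E, I) = 2*I/(9 + E) (R(E, I) = (2*I)/(9 + E) = 2*I/(9 + E))
(R(Q, 5²) + K) - 48 = (2*5²/(9 + 0) - 285) - 48 = (2*25/9 - 285) - 48 = (2*25*(⅑) - 285) - 48 = (50/9 - 285) - 48 = -2515/9 - 48 = -2947/9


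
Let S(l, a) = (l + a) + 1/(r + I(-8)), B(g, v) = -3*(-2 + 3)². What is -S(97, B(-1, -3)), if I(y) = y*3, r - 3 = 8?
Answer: -1221/13 ≈ -93.923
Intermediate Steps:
r = 11 (r = 3 + 8 = 11)
B(g, v) = -3 (B(g, v) = -3*1² = -3*1 = -3)
I(y) = 3*y
S(l, a) = -1/13 + a + l (S(l, a) = (l + a) + 1/(11 + 3*(-8)) = (a + l) + 1/(11 - 24) = (a + l) + 1/(-13) = (a + l) - 1/13 = -1/13 + a + l)
-S(97, B(-1, -3)) = -(-1/13 - 3 + 97) = -1*1221/13 = -1221/13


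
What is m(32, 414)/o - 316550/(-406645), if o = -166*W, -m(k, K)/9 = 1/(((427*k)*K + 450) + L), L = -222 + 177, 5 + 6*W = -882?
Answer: 6016055599469/7728317578423 ≈ 0.77844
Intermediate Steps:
W = -887/6 (W = -5/6 + (1/6)*(-882) = -5/6 - 147 = -887/6 ≈ -147.83)
L = -45
m(k, K) = -9/(405 + 427*K*k) (m(k, K) = -9/(((427*k)*K + 450) - 45) = -9/((427*K*k + 450) - 45) = -9/((450 + 427*K*k) - 45) = -9/(405 + 427*K*k))
o = 73621/3 (o = -166*(-887/6) = 73621/3 ≈ 24540.)
m(32, 414)/o - 316550/(-406645) = (-9/(405 + 427*414*32))/(73621/3) - 316550/(-406645) = -9/(405 + 5656896)*(3/73621) - 316550*(-1/406645) = -9/5657301*(3/73621) + 130/167 = -9*1/5657301*(3/73621) + 130/167 = -1/628589*3/73621 + 130/167 = -3/46277350769 + 130/167 = 6016055599469/7728317578423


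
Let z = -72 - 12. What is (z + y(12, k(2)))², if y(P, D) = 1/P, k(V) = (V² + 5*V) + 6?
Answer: 1014049/144 ≈ 7042.0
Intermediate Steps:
z = -84
k(V) = 6 + V² + 5*V
(z + y(12, k(2)))² = (-84 + 1/12)² = (-1007/12)² = 1014049/144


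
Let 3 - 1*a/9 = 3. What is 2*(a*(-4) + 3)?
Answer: 6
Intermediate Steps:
a = 0 (a = 27 - 9*3 = 27 - 27 = 0)
2*(a*(-4) + 3) = 2*(0*(-4) + 3) = 2*(0 + 3) = 2*3 = 6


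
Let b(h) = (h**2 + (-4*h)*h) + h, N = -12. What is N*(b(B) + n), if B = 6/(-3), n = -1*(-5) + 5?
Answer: 48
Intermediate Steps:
n = 10 (n = 5 + 5 = 10)
B = -2 (B = -1/3*6 = -2)
b(h) = h - 3*h**2 (b(h) = (h**2 - 4*h**2) + h = -3*h**2 + h = h - 3*h**2)
N*(b(B) + n) = -12*(-2*(1 - 3*(-2)) + 10) = -12*(-2*(1 + 6) + 10) = -12*(-2*7 + 10) = -12*(-14 + 10) = -12*(-4) = 48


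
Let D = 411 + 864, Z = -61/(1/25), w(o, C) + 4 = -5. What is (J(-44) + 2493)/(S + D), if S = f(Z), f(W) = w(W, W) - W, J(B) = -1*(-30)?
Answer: 2523/2791 ≈ 0.90398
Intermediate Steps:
w(o, C) = -9 (w(o, C) = -4 - 5 = -9)
Z = -1525 (Z = -61/1/25 = -61*25 = -1525)
J(B) = 30
D = 1275
f(W) = -9 - W
S = 1516 (S = -9 - 1*(-1525) = -9 + 1525 = 1516)
(J(-44) + 2493)/(S + D) = (30 + 2493)/(1516 + 1275) = 2523/2791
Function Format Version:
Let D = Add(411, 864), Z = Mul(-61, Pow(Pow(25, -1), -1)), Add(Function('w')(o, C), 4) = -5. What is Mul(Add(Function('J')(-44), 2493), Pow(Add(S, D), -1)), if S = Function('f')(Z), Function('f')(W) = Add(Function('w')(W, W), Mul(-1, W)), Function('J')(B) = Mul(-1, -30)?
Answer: Rational(2523, 2791) ≈ 0.90398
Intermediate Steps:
Function('w')(o, C) = -9 (Function('w')(o, C) = Add(-4, -5) = -9)
Z = -1525 (Z = Mul(-61, Pow(Rational(1, 25), -1)) = Mul(-61, 25) = -1525)
Function('J')(B) = 30
D = 1275
Function('f')(W) = Add(-9, Mul(-1, W))
S = 1516 (S = Add(-9, Mul(-1, -1525)) = Add(-9, 1525) = 1516)
Mul(Add(Function('J')(-44), 2493), Pow(Add(S, D), -1)) = Mul(Add(30, 2493), Pow(Add(1516, 1275), -1)) = Mul(2523, Pow(2791, -1)) = Mul(2523, Rational(1, 2791)) = Rational(2523, 2791)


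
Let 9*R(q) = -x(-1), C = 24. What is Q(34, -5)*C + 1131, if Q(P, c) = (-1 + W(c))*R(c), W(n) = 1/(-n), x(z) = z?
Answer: 16933/15 ≈ 1128.9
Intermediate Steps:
W(n) = -1/n
R(q) = 1/9 (R(q) = (-1*(-1))/9 = (1/9)*1 = 1/9)
Q(P, c) = -1/9 - 1/(9*c) (Q(P, c) = (-1 - 1/c)*(1/9) = -1/9 - 1/(9*c))
Q(34, -5)*C + 1131 = ((1/9)*(-1 - 1*(-5))/(-5))*24 + 1131 = ((1/9)*(-1/5)*(-1 + 5))*24 + 1131 = ((1/9)*(-1/5)*4)*24 + 1131 = -4/45*24 + 1131 = -32/15 + 1131 = 16933/15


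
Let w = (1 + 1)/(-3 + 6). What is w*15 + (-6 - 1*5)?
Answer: -1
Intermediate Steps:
w = ⅔ (w = 2/3 = 2*(⅓) = ⅔ ≈ 0.66667)
w*15 + (-6 - 1*5) = (⅔)*15 + (-6 - 1*5) = 10 + (-6 - 5) = 10 - 11 = -1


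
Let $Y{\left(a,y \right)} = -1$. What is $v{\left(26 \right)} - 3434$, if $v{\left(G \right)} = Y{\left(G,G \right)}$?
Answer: $-3435$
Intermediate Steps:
$v{\left(G \right)} = -1$
$v{\left(26 \right)} - 3434 = -1 - 3434 = -3435$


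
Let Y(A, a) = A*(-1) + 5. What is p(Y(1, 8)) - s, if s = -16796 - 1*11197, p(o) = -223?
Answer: 27770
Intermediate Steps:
Y(A, a) = 5 - A (Y(A, a) = -A + 5 = 5 - A)
s = -27993 (s = -16796 - 11197 = -27993)
p(Y(1, 8)) - s = -223 - 1*(-27993) = -223 + 27993 = 27770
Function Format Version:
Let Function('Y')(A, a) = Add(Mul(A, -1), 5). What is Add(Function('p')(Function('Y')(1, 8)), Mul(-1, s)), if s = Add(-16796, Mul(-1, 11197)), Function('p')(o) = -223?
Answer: 27770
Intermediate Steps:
Function('Y')(A, a) = Add(5, Mul(-1, A)) (Function('Y')(A, a) = Add(Mul(-1, A), 5) = Add(5, Mul(-1, A)))
s = -27993 (s = Add(-16796, -11197) = -27993)
Add(Function('p')(Function('Y')(1, 8)), Mul(-1, s)) = Add(-223, Mul(-1, -27993)) = Add(-223, 27993) = 27770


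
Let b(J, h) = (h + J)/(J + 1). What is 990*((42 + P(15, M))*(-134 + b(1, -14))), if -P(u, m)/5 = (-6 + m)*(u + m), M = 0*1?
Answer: -68434740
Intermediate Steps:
M = 0
P(u, m) = -5*(-6 + m)*(m + u) (P(u, m) = -5*(-6 + m)*(u + m) = -5*(-6 + m)*(m + u))
b(J, h) = (J + h)/(1 + J)
990*((42 + P(15, M))*(-134 + b(1, -14))) = 990*((42 + (-5*0² + 30*0 + 30*15 - 5*0*15))*(-134 + (1 - 14)/(1 + 1))) = 990*((42 + (-5*0 + 0 + 450 + 0))*(-134 - 13/2)) = 990*((42 + (0 + 0 + 450 + 0))*(-134 + (½)*(-13))) = 990*((42 + 450)*(-134 - 13/2)) = 990*(492*(-281/2)) = 990*(-69126) = -68434740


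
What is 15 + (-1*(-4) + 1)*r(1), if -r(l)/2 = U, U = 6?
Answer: -45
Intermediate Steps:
r(l) = -12 (r(l) = -2*6 = -12)
15 + (-1*(-4) + 1)*r(1) = 15 + (-1*(-4) + 1)*(-12) = 15 + (4 + 1)*(-12) = 15 + 5*(-12) = 15 - 60 = -45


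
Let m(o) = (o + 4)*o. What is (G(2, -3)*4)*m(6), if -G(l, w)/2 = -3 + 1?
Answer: 960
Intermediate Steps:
m(o) = o*(4 + o) (m(o) = (4 + o)*o = o*(4 + o))
G(l, w) = 4 (G(l, w) = -2*(-3 + 1) = -2*(-2) = 4)
(G(2, -3)*4)*m(6) = (4*4)*(6*(4 + 6)) = 16*(6*10) = 16*60 = 960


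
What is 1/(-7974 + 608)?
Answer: -1/7366 ≈ -0.00013576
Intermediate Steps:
1/(-7974 + 608) = 1/(-7366) = -1/7366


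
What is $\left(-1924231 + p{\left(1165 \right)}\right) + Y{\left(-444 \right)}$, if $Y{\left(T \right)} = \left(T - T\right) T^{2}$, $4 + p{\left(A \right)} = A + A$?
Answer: $-1921905$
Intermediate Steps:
$p{\left(A \right)} = -4 + 2 A$ ($p{\left(A \right)} = -4 + \left(A + A\right) = -4 + 2 A$)
$Y{\left(T \right)} = 0$ ($Y{\left(T \right)} = 0 T^{2} = 0$)
$\left(-1924231 + p{\left(1165 \right)}\right) + Y{\left(-444 \right)} = \left(-1924231 + \left(-4 + 2 \cdot 1165\right)\right) + 0 = \left(-1924231 + \left(-4 + 2330\right)\right) + 0 = \left(-1924231 + 2326\right) + 0 = -1921905 + 0 = -1921905$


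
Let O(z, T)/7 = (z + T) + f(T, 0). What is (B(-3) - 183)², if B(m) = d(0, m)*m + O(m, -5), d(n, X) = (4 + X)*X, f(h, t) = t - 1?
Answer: 56169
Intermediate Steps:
f(h, t) = -1 + t
O(z, T) = -7 + 7*T + 7*z (O(z, T) = 7*((z + T) + (-1 + 0)) = 7*((T + z) - 1) = 7*(-1 + T + z) = -7 + 7*T + 7*z)
d(n, X) = X*(4 + X)
B(m) = -42 + 7*m + m²*(4 + m) (B(m) = (m*(4 + m))*m + (-7 + 7*(-5) + 7*m) = m²*(4 + m) + (-7 - 35 + 7*m) = m²*(4 + m) + (-42 + 7*m) = -42 + 7*m + m²*(4 + m))
(B(-3) - 183)² = ((-42 + 7*(-3) + (-3)²*(4 - 3)) - 183)² = ((-42 - 21 + 9*1) - 183)² = ((-42 - 21 + 9) - 183)² = (-54 - 183)² = (-237)² = 56169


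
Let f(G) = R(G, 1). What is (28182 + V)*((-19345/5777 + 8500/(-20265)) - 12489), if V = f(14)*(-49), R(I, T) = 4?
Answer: -22065032356804/63111 ≈ -3.4962e+8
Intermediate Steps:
f(G) = 4
V = -196 (V = 4*(-49) = -196)
(28182 + V)*((-19345/5777 + 8500/(-20265)) - 12489) = (28182 - 196)*((-19345/5777 + 8500/(-20265)) - 12489) = 27986*((-19345*1/5777 + 8500*(-1/20265)) - 12489) = 27986*((-365/109 - 1700/4053) - 12489) = 27986*(-1664645/441777 - 12489) = 27986*(-5519017598/441777) = -22065032356804/63111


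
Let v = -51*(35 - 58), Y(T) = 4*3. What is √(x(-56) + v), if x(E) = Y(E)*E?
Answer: √501 ≈ 22.383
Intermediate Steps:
Y(T) = 12
v = 1173 (v = -51*(-23) = 1173)
x(E) = 12*E
√(x(-56) + v) = √(12*(-56) + 1173) = √(-672 + 1173) = √501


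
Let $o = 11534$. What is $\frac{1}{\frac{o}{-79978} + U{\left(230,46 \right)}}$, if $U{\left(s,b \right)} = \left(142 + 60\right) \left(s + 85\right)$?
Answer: $\frac{39989}{2544494303} \approx 1.5716 \cdot 10^{-5}$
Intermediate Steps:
$U{\left(s,b \right)} = 17170 + 202 s$ ($U{\left(s,b \right)} = 202 \left(85 + s\right) = 17170 + 202 s$)
$\frac{1}{\frac{o}{-79978} + U{\left(230,46 \right)}} = \frac{1}{\frac{11534}{-79978} + \left(17170 + 202 \cdot 230\right)} = \frac{1}{11534 \left(- \frac{1}{79978}\right) + \left(17170 + 46460\right)} = \frac{1}{- \frac{5767}{39989} + 63630} = \frac{1}{\frac{2544494303}{39989}} = \frac{39989}{2544494303}$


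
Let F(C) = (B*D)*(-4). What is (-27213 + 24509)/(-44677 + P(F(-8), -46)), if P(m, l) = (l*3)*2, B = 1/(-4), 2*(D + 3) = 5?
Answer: 2704/44953 ≈ 0.060152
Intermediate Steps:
D = -½ (D = -3 + (½)*5 = -3 + 5/2 = -½ ≈ -0.50000)
B = -¼ ≈ -0.25000
F(C) = -½ (F(C) = -¼*(-½)*(-4) = (⅛)*(-4) = -½)
P(m, l) = 6*l (P(m, l) = (3*l)*2 = 6*l)
(-27213 + 24509)/(-44677 + P(F(-8), -46)) = (-27213 + 24509)/(-44677 + 6*(-46)) = -2704/(-44677 - 276) = -2704/(-44953) = -2704*(-1/44953) = 2704/44953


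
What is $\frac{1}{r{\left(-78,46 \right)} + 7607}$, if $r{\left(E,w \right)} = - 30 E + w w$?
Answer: $\frac{1}{12063} \approx 8.2898 \cdot 10^{-5}$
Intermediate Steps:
$r{\left(E,w \right)} = w^{2} - 30 E$ ($r{\left(E,w \right)} = - 30 E + w^{2} = w^{2} - 30 E$)
$\frac{1}{r{\left(-78,46 \right)} + 7607} = \frac{1}{\left(46^{2} - -2340\right) + 7607} = \frac{1}{\left(2116 + 2340\right) + 7607} = \frac{1}{4456 + 7607} = \frac{1}{12063}$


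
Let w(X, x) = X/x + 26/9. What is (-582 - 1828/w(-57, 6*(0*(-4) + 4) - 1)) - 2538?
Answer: -643596/85 ≈ -7571.7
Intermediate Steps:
w(X, x) = 26/9 + X/x (w(X, x) = X/x + 26*(⅑) = X/x + 26/9 = 26/9 + X/x)
(-582 - 1828/w(-57, 6*(0*(-4) + 4) - 1)) - 2538 = (-582 - 1828/(26/9 - 57/(6*(0*(-4) + 4) - 1))) - 2538 = (-582 - 1828/(26/9 - 57/(6*(0 + 4) - 1))) - 2538 = (-582 - 1828/(26/9 - 57/(6*4 - 1))) - 2538 = (-582 - 1828/(26/9 - 57/(24 - 1))) - 2538 = (-582 - 1828/(26/9 - 57/23)) - 2538 = (-582 - 1828/85/207) - 2538 = (-582 - 1828*207/85) - 2538 = (-582 - 378396/85) - 2538 = -427866/85 - 2538 = -643596/85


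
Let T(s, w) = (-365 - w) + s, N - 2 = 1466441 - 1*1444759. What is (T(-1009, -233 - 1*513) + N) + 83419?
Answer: 104475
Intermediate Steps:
N = 21684 (N = 2 + (1466441 - 1*1444759) = 2 + (1466441 - 1444759) = 2 + 21682 = 21684)
T(s, w) = -365 + s - w
(T(-1009, -233 - 1*513) + N) + 83419 = ((-365 - 1009 - (-233 - 1*513)) + 21684) + 83419 = ((-365 - 1009 - (-233 - 513)) + 21684) + 83419 = ((-365 - 1009 - 1*(-746)) + 21684) + 83419 = ((-365 - 1009 + 746) + 21684) + 83419 = (-628 + 21684) + 83419 = 21056 + 83419 = 104475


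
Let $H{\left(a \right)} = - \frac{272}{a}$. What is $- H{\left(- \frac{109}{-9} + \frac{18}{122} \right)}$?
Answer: $\frac{74664}{3365} \approx 22.188$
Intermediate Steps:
$- H{\left(- \frac{109}{-9} + \frac{18}{122} \right)} = - \frac{-272}{- \frac{109}{-9} + \frac{18}{122}} = - \frac{-272}{\left(-109\right) \left(- \frac{1}{9}\right) + 18 \cdot \frac{1}{122}} = - \frac{-272}{\frac{109}{9} + \frac{9}{61}} = - \frac{-272}{\frac{6730}{549}} = - \frac{\left(-272\right) 549}{6730} = \left(-1\right) \left(- \frac{74664}{3365}\right) = \frac{74664}{3365}$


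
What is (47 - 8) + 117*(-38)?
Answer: -4407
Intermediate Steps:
(47 - 8) + 117*(-38) = 39 - 4446 = -4407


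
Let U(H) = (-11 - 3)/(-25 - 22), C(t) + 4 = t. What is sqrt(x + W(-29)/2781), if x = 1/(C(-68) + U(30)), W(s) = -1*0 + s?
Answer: I*sqrt(237878301210)/3123990 ≈ 0.15612*I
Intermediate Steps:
C(t) = -4 + t
W(s) = s (W(s) = 0 + s = s)
U(H) = 14/47 (U(H) = -14/(-47) = -14*(-1/47) = 14/47)
x = -47/3370 (x = 1/((-4 - 68) + 14/47) = 1/(-72 + 14/47) = 1/(-3370/47) = -47/3370 ≈ -0.013947)
sqrt(x + W(-29)/2781) = sqrt(-47/3370 - 29/2781) = sqrt(-228437/9371970) = I*sqrt(237878301210)/3123990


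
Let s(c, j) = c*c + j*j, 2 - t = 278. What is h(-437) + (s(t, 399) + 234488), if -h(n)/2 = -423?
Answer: 470711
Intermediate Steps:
t = -276 (t = 2 - 1*278 = 2 - 278 = -276)
h(n) = 846 (h(n) = -2*(-423) = 846)
s(c, j) = c² + j²
h(-437) + (s(t, 399) + 234488) = 846 + (((-276)² + 399²) + 234488) = 846 + ((76176 + 159201) + 234488) = 846 + (235377 + 234488) = 846 + 469865 = 470711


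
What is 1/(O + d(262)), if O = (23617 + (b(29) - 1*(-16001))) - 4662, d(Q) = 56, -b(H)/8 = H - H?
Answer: 1/35012 ≈ 2.8562e-5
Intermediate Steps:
b(H) = 0 (b(H) = -8*(H - H) = -8*0 = 0)
O = 34956 (O = (23617 + (0 - 1*(-16001))) - 4662 = (23617 + (0 + 16001)) - 4662 = (23617 + 16001) - 4662 = 39618 - 4662 = 34956)
1/(O + d(262)) = 1/(34956 + 56) = 1/35012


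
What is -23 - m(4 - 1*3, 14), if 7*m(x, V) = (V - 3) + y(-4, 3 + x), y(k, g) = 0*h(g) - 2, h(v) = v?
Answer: -170/7 ≈ -24.286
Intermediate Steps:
y(k, g) = -2 (y(k, g) = 0*g - 2 = 0 - 2 = -2)
m(x, V) = -5/7 + V/7 (m(x, V) = ((V - 3) - 2)/7 = ((-3 + V) - 2)/7 = (-5 + V)/7 = -5/7 + V/7)
-23 - m(4 - 1*3, 14) = -23 - (-5/7 + (⅐)*14) = -23 - (-5/7 + 2) = -23 - 1*9/7 = -23 - 9/7 = -170/7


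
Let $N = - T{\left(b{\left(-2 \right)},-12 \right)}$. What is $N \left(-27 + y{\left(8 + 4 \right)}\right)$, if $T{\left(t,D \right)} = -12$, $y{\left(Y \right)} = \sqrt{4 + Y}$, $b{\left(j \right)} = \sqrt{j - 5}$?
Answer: $-276$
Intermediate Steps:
$b{\left(j \right)} = \sqrt{-5 + j}$
$N = 12$ ($N = \left(-1\right) \left(-12\right) = 12$)
$N \left(-27 + y{\left(8 + 4 \right)}\right) = 12 \left(-27 + \sqrt{4 + \left(8 + 4\right)}\right) = 12 \left(-27 + \sqrt{4 + 12}\right) = 12 \left(-27 + \sqrt{16}\right) = 12 \left(-27 + 4\right) = 12 \left(-23\right) = -276$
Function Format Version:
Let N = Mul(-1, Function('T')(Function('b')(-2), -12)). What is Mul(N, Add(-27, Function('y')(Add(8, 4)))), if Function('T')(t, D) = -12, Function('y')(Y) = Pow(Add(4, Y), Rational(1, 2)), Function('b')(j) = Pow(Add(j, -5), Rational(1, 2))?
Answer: -276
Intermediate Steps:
Function('b')(j) = Pow(Add(-5, j), Rational(1, 2))
N = 12 (N = Mul(-1, -12) = 12)
Mul(N, Add(-27, Function('y')(Add(8, 4)))) = Mul(12, Add(-27, Pow(Add(4, Add(8, 4)), Rational(1, 2)))) = Mul(12, Add(-27, Pow(Add(4, 12), Rational(1, 2)))) = Mul(12, Add(-27, Pow(16, Rational(1, 2)))) = Mul(12, Add(-27, 4)) = Mul(12, -23) = -276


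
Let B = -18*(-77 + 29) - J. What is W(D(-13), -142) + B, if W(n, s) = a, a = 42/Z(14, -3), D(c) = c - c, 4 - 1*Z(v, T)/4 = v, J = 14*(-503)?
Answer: 158099/20 ≈ 7905.0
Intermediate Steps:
J = -7042
Z(v, T) = 16 - 4*v
D(c) = 0
a = -21/20 (a = 42/(16 - 4*14) = 42/(16 - 56) = 42/(-40) = 42*(-1/40) = -21/20 ≈ -1.0500)
W(n, s) = -21/20
B = 7906 (B = -18*(-77 + 29) - 1*(-7042) = -18*(-48) + 7042 = 864 + 7042 = 7906)
W(D(-13), -142) + B = -21/20 + 7906 = 158099/20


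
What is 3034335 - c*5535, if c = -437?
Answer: 5453130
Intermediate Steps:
3034335 - c*5535 = 3034335 - (-437)*5535 = 3034335 - 1*(-2418795) = 3034335 + 2418795 = 5453130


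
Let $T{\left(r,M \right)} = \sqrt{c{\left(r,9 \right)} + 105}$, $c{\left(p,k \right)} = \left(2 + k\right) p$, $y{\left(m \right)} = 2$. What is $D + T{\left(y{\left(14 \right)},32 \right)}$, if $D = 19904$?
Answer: $19904 + \sqrt{127} \approx 19915.0$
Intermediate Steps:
$c{\left(p,k \right)} = p \left(2 + k\right)$
$T{\left(r,M \right)} = \sqrt{105 + 11 r}$ ($T{\left(r,M \right)} = \sqrt{r \left(2 + 9\right) + 105} = \sqrt{r 11 + 105} = \sqrt{11 r + 105} = \sqrt{105 + 11 r}$)
$D + T{\left(y{\left(14 \right)},32 \right)} = 19904 + \sqrt{105 + 11 \cdot 2} = 19904 + \sqrt{105 + 22} = 19904 + \sqrt{127}$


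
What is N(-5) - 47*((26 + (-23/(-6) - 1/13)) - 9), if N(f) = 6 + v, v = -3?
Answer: -75859/78 ≈ -972.55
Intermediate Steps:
N(f) = 3 (N(f) = 6 - 3 = 3)
N(-5) - 47*((26 + (-23/(-6) - 1/13)) - 9) = 3 - 47*((26 + (-23/(-6) - 1/13)) - 9) = 3 - 47*((26 + (-23*(-⅙) - 1*1/13)) - 9) = 3 - 47*((26 + (23/6 - 1/13)) - 9) = 3 - 47*((26 + 293/78) - 9) = 3 - 47*(2321/78 - 9) = 3 - 47*1619/78 = 3 - 76093/78 = -75859/78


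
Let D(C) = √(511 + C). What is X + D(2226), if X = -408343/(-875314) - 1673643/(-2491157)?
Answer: 2482209671753/2180544598298 + √2737 ≈ 53.455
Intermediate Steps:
X = 2482209671753/2180544598298 (X = -408343*(-1/875314) - 1673643*(-1/2491157) = 408343/875314 + 1673643/2491157 = 2482209671753/2180544598298 ≈ 1.1383)
X + D(2226) = 2482209671753/2180544598298 + √(511 + 2226) = 2482209671753/2180544598298 + √2737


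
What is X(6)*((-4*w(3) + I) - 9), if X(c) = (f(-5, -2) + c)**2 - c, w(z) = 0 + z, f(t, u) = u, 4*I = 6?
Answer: -195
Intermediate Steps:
I = 3/2 (I = (1/4)*6 = 3/2 ≈ 1.5000)
w(z) = z
X(c) = (-2 + c)**2 - c
X(6)*((-4*w(3) + I) - 9) = ((-2 + 6)**2 - 1*6)*((-4*3 + 3/2) - 9) = (4**2 - 6)*((-12 + 3/2) - 9) = (16 - 6)*(-21/2 - 9) = 10*(-39/2) = -195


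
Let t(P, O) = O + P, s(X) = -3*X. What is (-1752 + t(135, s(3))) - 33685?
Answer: -35311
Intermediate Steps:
(-1752 + t(135, s(3))) - 33685 = (-1752 + (-3*3 + 135)) - 33685 = (-1752 + (-9 + 135)) - 33685 = (-1752 + 126) - 33685 = -1626 - 33685 = -35311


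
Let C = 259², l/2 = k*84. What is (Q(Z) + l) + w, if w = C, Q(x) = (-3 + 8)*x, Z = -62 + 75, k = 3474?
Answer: 650778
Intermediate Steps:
Z = 13
Q(x) = 5*x
l = 583632 (l = 2*(3474*84) = 2*291816 = 583632)
C = 67081
w = 67081
(Q(Z) + l) + w = (5*13 + 583632) + 67081 = (65 + 583632) + 67081 = 583697 + 67081 = 650778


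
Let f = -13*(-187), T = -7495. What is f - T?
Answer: 9926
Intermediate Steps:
f = 2431
f - T = 2431 - 1*(-7495) = 2431 + 7495 = 9926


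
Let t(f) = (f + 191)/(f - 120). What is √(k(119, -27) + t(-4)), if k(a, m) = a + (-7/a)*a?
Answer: √424731/62 ≈ 10.512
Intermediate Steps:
k(a, m) = -7 + a (k(a, m) = a - 7 = -7 + a)
t(f) = (191 + f)/(-120 + f)
√(k(119, -27) + t(-4)) = √((-7 + 119) + (191 - 4)/(-120 - 4)) = √(112 + 187/(-124)) = √(112 - 1/124*187) = √(112 - 187/124) = √(13701/124) = √424731/62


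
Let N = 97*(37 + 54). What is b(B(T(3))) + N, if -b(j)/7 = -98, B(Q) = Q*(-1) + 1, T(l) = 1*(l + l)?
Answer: 9513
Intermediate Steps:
T(l) = 2*l (T(l) = 1*(2*l) = 2*l)
B(Q) = 1 - Q (B(Q) = -Q + 1 = 1 - Q)
b(j) = 686 (b(j) = -7*(-98) = 686)
N = 8827 (N = 97*91 = 8827)
b(B(T(3))) + N = 686 + 8827 = 9513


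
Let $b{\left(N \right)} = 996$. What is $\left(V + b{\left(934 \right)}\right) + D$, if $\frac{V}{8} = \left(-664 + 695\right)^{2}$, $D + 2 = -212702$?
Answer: $-204020$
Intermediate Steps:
$D = -212704$ ($D = -2 - 212702 = -212704$)
$V = 7688$ ($V = 8 \left(-664 + 695\right)^{2} = 8 \cdot 31^{2} = 8 \cdot 961 = 7688$)
$\left(V + b{\left(934 \right)}\right) + D = \left(7688 + 996\right) - 212704 = 8684 - 212704 = -204020$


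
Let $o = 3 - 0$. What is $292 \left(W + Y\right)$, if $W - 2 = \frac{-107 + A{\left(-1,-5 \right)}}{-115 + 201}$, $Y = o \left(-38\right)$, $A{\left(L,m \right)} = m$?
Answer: $- \frac{1422624}{43} \approx -33084.0$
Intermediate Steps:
$o = 3$ ($o = 3 + 0 = 3$)
$Y = -114$ ($Y = 3 \left(-38\right) = -114$)
$W = \frac{30}{43}$ ($W = 2 + \frac{-107 - 5}{-115 + 201} = 2 - \frac{112}{86} = 2 - \frac{56}{43} = \frac{30}{43} \approx 0.69767$)
$292 \left(W + Y\right) = 292 \left(\frac{30}{43} - 114\right) = 292 \left(- \frac{4872}{43}\right) = - \frac{1422624}{43}$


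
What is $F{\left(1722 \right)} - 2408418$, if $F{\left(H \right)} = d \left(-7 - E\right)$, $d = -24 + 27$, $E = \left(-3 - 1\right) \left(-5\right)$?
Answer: $-2408499$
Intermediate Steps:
$E = 20$ ($E = \left(-4\right) \left(-5\right) = 20$)
$d = 3$
$F{\left(H \right)} = -81$ ($F{\left(H \right)} = 3 \left(-7 - 20\right) = 3 \left(-27\right) = -81$)
$F{\left(1722 \right)} - 2408418 = -81 - 2408418 = -2408499$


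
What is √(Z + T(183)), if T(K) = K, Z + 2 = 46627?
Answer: 2*√11702 ≈ 216.35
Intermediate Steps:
Z = 46625 (Z = -2 + 46627 = 46625)
√(Z + T(183)) = √(46625 + 183) = √46808 = 2*√11702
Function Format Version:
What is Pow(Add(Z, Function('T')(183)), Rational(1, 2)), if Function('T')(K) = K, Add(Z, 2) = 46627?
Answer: Mul(2, Pow(11702, Rational(1, 2))) ≈ 216.35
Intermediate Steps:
Z = 46625 (Z = Add(-2, 46627) = 46625)
Pow(Add(Z, Function('T')(183)), Rational(1, 2)) = Pow(Add(46625, 183), Rational(1, 2)) = Pow(46808, Rational(1, 2)) = Mul(2, Pow(11702, Rational(1, 2)))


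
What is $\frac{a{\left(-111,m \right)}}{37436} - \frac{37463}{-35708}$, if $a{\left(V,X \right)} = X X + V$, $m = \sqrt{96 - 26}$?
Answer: $\frac{175125105}{167095586} \approx 1.0481$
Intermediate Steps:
$m = \sqrt{70} \approx 8.3666$
$a{\left(V,X \right)} = V + X^{2}$ ($a{\left(V,X \right)} = X^{2} + V = V + X^{2}$)
$\frac{a{\left(-111,m \right)}}{37436} - \frac{37463}{-35708} = \frac{-111 + \left(\sqrt{70}\right)^{2}}{37436} - \frac{37463}{-35708} = \left(-111 + 70\right) \frac{1}{37436} - - \frac{37463}{35708} = \left(-41\right) \frac{1}{37436} + \frac{37463}{35708} = - \frac{41}{37436} + \frac{37463}{35708} = \frac{175125105}{167095586}$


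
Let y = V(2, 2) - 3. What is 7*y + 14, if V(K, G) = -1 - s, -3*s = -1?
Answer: -49/3 ≈ -16.333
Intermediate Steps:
s = ⅓ (s = -⅓*(-1) = ⅓ ≈ 0.33333)
V(K, G) = -4/3 (V(K, G) = -1 - 1*⅓ = -1 - ⅓ = -4/3)
y = -13/3 (y = -4/3 - 3 = -13/3 ≈ -4.3333)
7*y + 14 = 7*(-13/3) + 14 = -91/3 + 14 = -49/3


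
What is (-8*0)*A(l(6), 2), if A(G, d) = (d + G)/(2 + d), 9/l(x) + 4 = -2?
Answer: 0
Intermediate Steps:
l(x) = -3/2 (l(x) = 9/(-4 - 2) = 9/(-6) = 9*(-⅙) = -3/2)
A(G, d) = (G + d)/(2 + d)
(-8*0)*A(l(6), 2) = (-8*0)*((-3/2 + 2)/(2 + 2)) = 0*((½)/4) = 0*((¼)*(½)) = 0*(⅛) = 0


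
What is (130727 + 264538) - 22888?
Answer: 372377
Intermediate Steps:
(130727 + 264538) - 22888 = 395265 - 22888 = 372377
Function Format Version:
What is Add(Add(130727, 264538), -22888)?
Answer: 372377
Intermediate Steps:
Add(Add(130727, 264538), -22888) = Add(395265, -22888) = 372377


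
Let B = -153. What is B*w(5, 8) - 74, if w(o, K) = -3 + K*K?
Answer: -9407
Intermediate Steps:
w(o, K) = -3 + K²
B*w(5, 8) - 74 = -153*(-3 + 8²) - 74 = -153*(-3 + 64) - 74 = -153*61 - 74 = -9333 - 74 = -9407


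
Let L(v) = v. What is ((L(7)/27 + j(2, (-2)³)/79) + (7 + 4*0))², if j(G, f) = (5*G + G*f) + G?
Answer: 236421376/4549689 ≈ 51.964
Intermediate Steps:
j(G, f) = 6*G + G*f
((L(7)/27 + j(2, (-2)³)/79) + (7 + 4*0))² = ((7/27 + (2*(6 + (-2)³))/79) + (7 + 4*0))² = ((7*(1/27) + (2*(6 - 8))*(1/79)) + (7 + 0))² = ((7/27 + (2*(-2))*(1/79)) + 7)² = ((7/27 - 4*1/79) + 7)² = ((7/27 - 4/79) + 7)² = (445/2133 + 7)² = (15376/2133)² = 236421376/4549689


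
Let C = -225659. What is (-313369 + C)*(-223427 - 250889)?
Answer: 255669604848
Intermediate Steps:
(-313369 + C)*(-223427 - 250889) = (-313369 - 225659)*(-223427 - 250889) = -539028*(-474316) = 255669604848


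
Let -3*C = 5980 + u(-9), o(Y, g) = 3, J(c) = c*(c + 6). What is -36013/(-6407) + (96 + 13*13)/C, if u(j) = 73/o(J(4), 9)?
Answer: 633421474/115409291 ≈ 5.4885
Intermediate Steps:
J(c) = c*(6 + c)
u(j) = 73/3
C = -18013/9 (C = -(5980 + 73/3)/3 = -⅓*18013/3 = -18013/9 ≈ -2001.4)
-36013/(-6407) + (96 + 13*13)/C = -36013/(-6407) + (96 + 13*13)/(-18013/9) = -36013*(-1/6407) + (96 + 169)*(-9/18013) = 36013/6407 + 265*(-9/18013) = 36013/6407 - 2385/18013 = 633421474/115409291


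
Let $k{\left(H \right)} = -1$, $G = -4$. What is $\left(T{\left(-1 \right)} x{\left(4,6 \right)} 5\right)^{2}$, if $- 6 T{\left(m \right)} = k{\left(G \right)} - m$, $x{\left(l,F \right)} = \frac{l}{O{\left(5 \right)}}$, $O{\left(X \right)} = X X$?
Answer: $0$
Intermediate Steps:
$O{\left(X \right)} = X^{2}$
$x{\left(l,F \right)} = \frac{l}{25}$ ($x{\left(l,F \right)} = \frac{l}{5^{2}} = \frac{l}{25}$)
$T{\left(m \right)} = \frac{1}{6} + \frac{m}{6}$ ($T{\left(m \right)} = - \frac{-1 - m}{6} = \frac{1}{6} + \frac{m}{6}$)
$\left(T{\left(-1 \right)} x{\left(4,6 \right)} 5\right)^{2} = \left(\left(\frac{1}{6} + \frac{1}{6} \left(-1\right)\right) \frac{1}{25} \cdot 4 \cdot 5\right)^{2} = \left(\left(\frac{1}{6} - \frac{1}{6}\right) \frac{4}{25} \cdot 5\right)^{2} = \left(0 \cdot \frac{4}{25} \cdot 5\right)^{2} = \left(0 \cdot 5\right)^{2} = 0^{2} = 0$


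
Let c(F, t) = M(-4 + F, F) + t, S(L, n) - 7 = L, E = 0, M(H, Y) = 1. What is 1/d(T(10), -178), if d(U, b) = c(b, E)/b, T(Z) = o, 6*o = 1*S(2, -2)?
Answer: -178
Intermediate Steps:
S(L, n) = 7 + L
c(F, t) = 1 + t
o = 3/2 (o = (1*(7 + 2))/6 = (1*9)/6 = (1/6)*9 = 3/2 ≈ 1.5000)
T(Z) = 3/2
d(U, b) = 1/b (d(U, b) = (1 + 0)/b = 1/b)
1/d(T(10), -178) = 1/(1/(-178)) = 1/(-1/178) = -178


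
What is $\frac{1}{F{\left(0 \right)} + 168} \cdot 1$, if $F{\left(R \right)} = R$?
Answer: $\frac{1}{168} \approx 0.0059524$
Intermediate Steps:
$\frac{1}{F{\left(0 \right)} + 168} \cdot 1 = \frac{1}{0 + 168} \cdot 1 = \frac{1}{168} \cdot 1 = \frac{1}{168}$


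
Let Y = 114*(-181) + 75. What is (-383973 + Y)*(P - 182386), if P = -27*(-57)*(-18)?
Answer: 84987318816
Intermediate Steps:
P = -27702 (P = 1539*(-18) = -27702)
Y = -20559 (Y = -20634 + 75 = -20559)
(-383973 + Y)*(P - 182386) = (-383973 - 20559)*(-27702 - 182386) = -404532*(-210088) = 84987318816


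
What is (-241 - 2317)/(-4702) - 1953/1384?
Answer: -2821367/3253784 ≈ -0.86710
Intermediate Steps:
(-241 - 2317)/(-4702) - 1953/1384 = -2558*(-1/4702) - 1953*1/1384 = 1279/2351 - 1953/1384 = -2821367/3253784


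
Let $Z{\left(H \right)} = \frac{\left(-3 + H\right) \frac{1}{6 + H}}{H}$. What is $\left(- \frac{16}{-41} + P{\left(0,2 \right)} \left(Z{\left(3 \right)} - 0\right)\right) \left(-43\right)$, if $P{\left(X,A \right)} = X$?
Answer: $- \frac{688}{41} \approx -16.78$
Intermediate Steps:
$Z{\left(H \right)} = \frac{-3 + H}{H \left(6 + H\right)}$ ($Z{\left(H \right)} = \frac{\frac{1}{6 + H} \left(-3 + H\right)}{H} = \frac{-3 + H}{H \left(6 + H\right)}$)
$\left(- \frac{16}{-41} + P{\left(0,2 \right)} \left(Z{\left(3 \right)} - 0\right)\right) \left(-43\right) = \left(- \frac{16}{-41} + 0 \left(\frac{-3 + 3}{3 \left(6 + 3\right)} - 0\right)\right) \left(-43\right) = \left(\left(-16\right) \left(- \frac{1}{41}\right) + 0 \left(\frac{1}{3} \cdot \frac{1}{9} \cdot 0 + \left(-5 + 5\right)\right)\right) \left(-43\right) = \left(\frac{16}{41} + 0 \left(\frac{1}{3} \cdot \frac{1}{9} \cdot 0 + 0\right)\right) \left(-43\right) = \left(\frac{16}{41} + 0 \left(0 + 0\right)\right) \left(-43\right) = \left(\frac{16}{41} + 0 \cdot 0\right) \left(-43\right) = \left(\frac{16}{41} + 0\right) \left(-43\right) = \frac{16}{41} \left(-43\right) = - \frac{688}{41}$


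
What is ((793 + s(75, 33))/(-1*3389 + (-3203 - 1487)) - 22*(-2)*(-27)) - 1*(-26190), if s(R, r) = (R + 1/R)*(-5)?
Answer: 3029861101/121185 ≈ 25002.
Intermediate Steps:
s(R, r) = -5*R - 5/R (s(R, r) = (R + 1/R)*(-5) = -5*R - 5/R)
((793 + s(75, 33))/(-1*3389 + (-3203 - 1487)) - 22*(-2)*(-27)) - 1*(-26190) = ((793 + (-5*75 - 5/75))/(-1*3389 + (-3203 - 1487)) - 22*(-2)*(-27)) - 1*(-26190) = ((793 + (-375 - 5*1/75))/(-3389 - 4690) - (-44)*(-27)) + 26190 = ((793 + (-375 - 1/15))/(-8079) - 1*1188) + 26190 = ((793 - 5626/15)*(-1/8079) - 1188) + 26190 = ((6269/15)*(-1/8079) - 1188) + 26190 = (-6269/121185 - 1188) + 26190 = -143974049/121185 + 26190 = 3029861101/121185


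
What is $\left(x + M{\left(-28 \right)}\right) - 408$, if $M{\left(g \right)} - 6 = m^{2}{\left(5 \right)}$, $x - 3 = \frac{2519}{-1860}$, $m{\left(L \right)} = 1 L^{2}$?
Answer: $\frac{417841}{1860} \approx 224.65$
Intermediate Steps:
$m{\left(L \right)} = L^{2}$
$x = \frac{3061}{1860}$ ($x = 3 + \frac{2519}{-1860} = 3 + 2519 \left(- \frac{1}{1860}\right) = 3 - \frac{2519}{1860} = \frac{3061}{1860} \approx 1.6457$)
$M{\left(g \right)} = 631$ ($M{\left(g \right)} = 6 + \left(5^{2}\right)^{2} = 6 + 25^{2} = 6 + 625 = 631$)
$\left(x + M{\left(-28 \right)}\right) - 408 = \left(\frac{3061}{1860} + 631\right) - 408 = \frac{1176721}{1860} - 408 = \frac{417841}{1860}$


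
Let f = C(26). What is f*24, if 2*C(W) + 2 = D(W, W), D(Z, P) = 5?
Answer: 36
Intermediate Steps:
C(W) = 3/2 (C(W) = -1 + (1/2)*5 = -1 + 5/2 = 3/2)
f = 3/2 ≈ 1.5000
f*24 = (3/2)*24 = 36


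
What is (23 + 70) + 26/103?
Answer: 9605/103 ≈ 93.252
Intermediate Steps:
(23 + 70) + 26/103 = 93 + (1/103)*26 = 93 + 26/103 = 9605/103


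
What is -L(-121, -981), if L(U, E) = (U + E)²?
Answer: -1214404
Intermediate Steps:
L(U, E) = (E + U)²
-L(-121, -981) = -(-981 - 121)² = -1*(-1102)² = -1*1214404 = -1214404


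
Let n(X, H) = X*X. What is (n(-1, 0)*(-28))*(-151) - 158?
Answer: 4070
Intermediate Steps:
n(X, H) = X**2
(n(-1, 0)*(-28))*(-151) - 158 = ((-1)**2*(-28))*(-151) - 158 = (1*(-28))*(-151) - 158 = -28*(-151) - 158 = 4228 - 158 = 4070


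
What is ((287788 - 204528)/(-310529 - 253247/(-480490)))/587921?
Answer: -40005597400/87721238405992923 ≈ -4.5605e-7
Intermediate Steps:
((287788 - 204528)/(-310529 - 253247/(-480490)))/587921 = (83260/(-310529 - 253247*(-1/480490)))*(1/587921) = (83260/(-310529 + 253247/480490))*(1/587921) = (83260/(-149205825963/480490))*(1/587921) = (83260*(-480490/149205825963))*(1/587921) = -40005597400/149205825963*1/587921 = -40005597400/87721238405992923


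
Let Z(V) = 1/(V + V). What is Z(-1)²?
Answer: ¼ ≈ 0.25000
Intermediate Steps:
Z(V) = 1/(2*V)
Z(-1)² = ((½)/(-1))² = ((½)*(-1))² = (-½)² = ¼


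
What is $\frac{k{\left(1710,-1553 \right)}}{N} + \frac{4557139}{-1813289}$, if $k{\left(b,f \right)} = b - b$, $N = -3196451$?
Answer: $- \frac{4557139}{1813289} \approx -2.5132$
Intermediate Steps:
$k{\left(b,f \right)} = 0$
$\frac{k{\left(1710,-1553 \right)}}{N} + \frac{4557139}{-1813289} = \frac{0}{-3196451} + \frac{4557139}{-1813289} = 0 \left(- \frac{1}{3196451}\right) + 4557139 \left(- \frac{1}{1813289}\right) = 0 - \frac{4557139}{1813289} = - \frac{4557139}{1813289}$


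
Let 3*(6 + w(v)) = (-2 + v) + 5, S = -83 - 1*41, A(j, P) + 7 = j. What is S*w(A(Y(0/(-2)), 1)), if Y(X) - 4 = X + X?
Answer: 744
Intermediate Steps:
Y(X) = 4 + 2*X (Y(X) = 4 + (X + X) = 4 + 2*X)
A(j, P) = -7 + j
S = -124 (S = -83 - 41 = -124)
w(v) = -5 + v/3 (w(v) = -6 + ((-2 + v) + 5)/3 = -6 + (3 + v)/3 = -6 + (1 + v/3) = -5 + v/3)
S*w(A(Y(0/(-2)), 1)) = -124*(-5 + (-7 + (4 + 2*(0/(-2))))/3) = -124*(-5 + (-7 + (4 + 2*(0*(-½))))/3) = -124*(-5 + (-7 + (4 + 2*0))/3) = -124*(-5 + (-7 + (4 + 0))/3) = -124*(-5 + (-7 + 4)/3) = -124*(-5 + (⅓)*(-3)) = -124*(-5 - 1) = -124*(-6) = 744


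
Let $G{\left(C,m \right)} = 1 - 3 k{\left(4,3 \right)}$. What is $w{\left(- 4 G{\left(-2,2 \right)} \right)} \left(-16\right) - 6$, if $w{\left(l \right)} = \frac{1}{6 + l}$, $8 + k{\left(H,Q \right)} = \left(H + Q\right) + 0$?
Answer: $- \frac{22}{5} \approx -4.4$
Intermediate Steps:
$k{\left(H,Q \right)} = -8 + H + Q$ ($k{\left(H,Q \right)} = -8 + \left(\left(H + Q\right) + 0\right) = -8 + \left(H + Q\right) = -8 + H + Q$)
$G{\left(C,m \right)} = 4$ ($G{\left(C,m \right)} = 1 - 3 \left(-8 + 4 + 3\right) = 1 - -3 = 1 + 3 = 4$)
$w{\left(- 4 G{\left(-2,2 \right)} \right)} \left(-16\right) - 6 = \frac{1}{6 - 16} \left(-16\right) - 6 = \frac{1}{-10} \left(-16\right) - 6 = \left(- \frac{1}{10}\right) \left(-16\right) - 6 = \frac{8}{5} - 6 = - \frac{22}{5}$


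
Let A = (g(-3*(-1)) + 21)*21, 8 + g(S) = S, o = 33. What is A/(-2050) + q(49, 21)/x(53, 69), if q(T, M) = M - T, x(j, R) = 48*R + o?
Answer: -118132/685725 ≈ -0.17227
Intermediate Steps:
g(S) = -8 + S
x(j, R) = 33 + 48*R (x(j, R) = 48*R + 33 = 33 + 48*R)
A = 336 (A = ((-8 - 3*(-1)) + 21)*21 = ((-8 + 3) + 21)*21 = (-5 + 21)*21 = 16*21 = 336)
A/(-2050) + q(49, 21)/x(53, 69) = 336/(-2050) + (21 - 1*49)/(33 + 48*69) = 336*(-1/2050) + (21 - 49)/(33 + 3312) = -168/1025 - 28/3345 = -118132/685725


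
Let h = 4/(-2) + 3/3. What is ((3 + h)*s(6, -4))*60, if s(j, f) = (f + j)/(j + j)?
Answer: 20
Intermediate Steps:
h = -1 (h = 4*(-½) + 3*(⅓) = -2 + 1 = -1)
s(j, f) = (f + j)/(2*j) (s(j, f) = (f + j)/((2*j)) = (f + j)*(1/(2*j)) = (f + j)/(2*j))
((3 + h)*s(6, -4))*60 = ((3 - 1)*((½)*(-4 + 6)/6))*60 = (2*((½)*(⅙)*2))*60 = (2*(⅙))*60 = (⅓)*60 = 20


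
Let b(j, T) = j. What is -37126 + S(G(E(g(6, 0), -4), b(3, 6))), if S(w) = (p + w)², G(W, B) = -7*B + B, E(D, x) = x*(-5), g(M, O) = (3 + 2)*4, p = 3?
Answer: -36901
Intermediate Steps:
g(M, O) = 20 (g(M, O) = 5*4 = 20)
E(D, x) = -5*x
G(W, B) = -6*B
S(w) = (3 + w)²
-37126 + S(G(E(g(6, 0), -4), b(3, 6))) = -37126 + (3 - 6*3)² = -37126 + (3 - 18)² = -37126 + (-15)² = -37126 + 225 = -36901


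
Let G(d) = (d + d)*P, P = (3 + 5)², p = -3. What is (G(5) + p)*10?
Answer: 6370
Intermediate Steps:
P = 64 (P = 8² = 64)
G(d) = 128*d (G(d) = (d + d)*64 = (2*d)*64 = 128*d)
(G(5) + p)*10 = (128*5 - 3)*10 = (640 - 3)*10 = 637*10 = 6370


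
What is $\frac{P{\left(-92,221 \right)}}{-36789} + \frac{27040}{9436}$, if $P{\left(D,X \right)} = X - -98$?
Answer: $\frac{247941119}{86785251} \approx 2.8569$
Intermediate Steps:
$P{\left(D,X \right)} = 98 + X$ ($P{\left(D,X \right)} = X + 98 = 98 + X$)
$\frac{P{\left(-92,221 \right)}}{-36789} + \frac{27040}{9436} = \frac{98 + 221}{-36789} + \frac{27040}{9436} = 319 \left(- \frac{1}{36789}\right) + 27040 \cdot \frac{1}{9436} = - \frac{319}{36789} + \frac{6760}{2359} = \frac{247941119}{86785251}$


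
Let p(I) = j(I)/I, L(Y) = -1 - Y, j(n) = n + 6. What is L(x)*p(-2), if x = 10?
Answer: 22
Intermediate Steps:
j(n) = 6 + n
p(I) = (6 + I)/I
L(x)*p(-2) = (-1 - 1*10)*((6 - 2)/(-2)) = (-1 - 10)*(-1/2*4) = -11*(-2) = 22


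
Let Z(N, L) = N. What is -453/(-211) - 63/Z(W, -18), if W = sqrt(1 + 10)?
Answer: 453/211 - 63*sqrt(11)/11 ≈ -16.848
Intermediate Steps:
W = sqrt(11) ≈ 3.3166
-453/(-211) - 63/Z(W, -18) = -453/(-211) - 63*sqrt(11)/11 = -453*(-1/211) - 63*sqrt(11)/11 = 453/211 - 63*sqrt(11)/11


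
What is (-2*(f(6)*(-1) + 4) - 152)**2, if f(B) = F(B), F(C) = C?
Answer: 21904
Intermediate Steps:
f(B) = B
(-2*(f(6)*(-1) + 4) - 152)**2 = (-2*(6*(-1) + 4) - 152)**2 = (-2*(-6 + 4) - 152)**2 = (-2*(-2) - 152)**2 = (4 - 152)**2 = (-148)**2 = 21904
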